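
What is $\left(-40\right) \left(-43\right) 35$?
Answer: $60200$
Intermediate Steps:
$\left(-40\right) \left(-43\right) 35 = 1720 \cdot 35 = 60200$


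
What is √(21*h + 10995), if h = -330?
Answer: √4065 ≈ 63.757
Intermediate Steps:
√(21*h + 10995) = √(21*(-330) + 10995) = √(-6930 + 10995) = √4065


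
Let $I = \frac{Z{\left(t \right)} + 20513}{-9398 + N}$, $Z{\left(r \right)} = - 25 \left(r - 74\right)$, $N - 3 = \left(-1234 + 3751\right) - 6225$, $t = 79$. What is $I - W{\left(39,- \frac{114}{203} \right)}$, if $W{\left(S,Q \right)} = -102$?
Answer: $\frac{1316118}{13103} \approx 100.44$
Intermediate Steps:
$N = -3705$ ($N = 3 + \left(\left(-1234 + 3751\right) - 6225\right) = 3 + \left(2517 - 6225\right) = 3 - 3708 = -3705$)
$Z{\left(r \right)} = 1850 - 25 r$ ($Z{\left(r \right)} = - 25 \left(-74 + r\right) = 1850 - 25 r$)
$I = - \frac{20388}{13103}$ ($I = \frac{\left(1850 - 1975\right) + 20513}{-9398 - 3705} = \frac{\left(1850 - 1975\right) + 20513}{-13103} = \left(-125 + 20513\right) \left(- \frac{1}{13103}\right) = 20388 \left(- \frac{1}{13103}\right) = - \frac{20388}{13103} \approx -1.556$)
$I - W{\left(39,- \frac{114}{203} \right)} = - \frac{20388}{13103} - -102 = - \frac{20388}{13103} + 102 = \frac{1316118}{13103}$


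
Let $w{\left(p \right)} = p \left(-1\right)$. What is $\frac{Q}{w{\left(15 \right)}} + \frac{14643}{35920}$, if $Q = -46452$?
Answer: $\frac{111251699}{35920} \approx 3097.2$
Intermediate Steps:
$w{\left(p \right)} = - p$
$\frac{Q}{w{\left(15 \right)}} + \frac{14643}{35920} = - \frac{46452}{\left(-1\right) 15} + \frac{14643}{35920} = - \frac{46452}{-15} + 14643 \cdot \frac{1}{35920} = \left(-46452\right) \left(- \frac{1}{15}\right) + \frac{14643}{35920} = \frac{15484}{5} + \frac{14643}{35920} = \frac{111251699}{35920}$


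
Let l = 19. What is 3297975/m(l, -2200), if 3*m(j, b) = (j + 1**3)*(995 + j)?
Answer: 659595/1352 ≈ 487.87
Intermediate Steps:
m(j, b) = (1 + j)*(995 + j)/3 (m(j, b) = ((j + 1**3)*(995 + j))/3 = ((j + 1)*(995 + j))/3 = ((1 + j)*(995 + j))/3 = (1 + j)*(995 + j)/3)
3297975/m(l, -2200) = 3297975/(995/3 + 332*19 + (1/3)*19**2) = 3297975/(995/3 + 6308 + (1/3)*361) = 3297975/(995/3 + 6308 + 361/3) = 3297975/6760 = 3297975*(1/6760) = 659595/1352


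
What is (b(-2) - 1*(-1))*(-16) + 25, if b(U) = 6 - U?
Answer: -119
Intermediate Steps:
(b(-2) - 1*(-1))*(-16) + 25 = ((6 - 1*(-2)) - 1*(-1))*(-16) + 25 = ((6 + 2) + 1)*(-16) + 25 = (8 + 1)*(-16) + 25 = 9*(-16) + 25 = -144 + 25 = -119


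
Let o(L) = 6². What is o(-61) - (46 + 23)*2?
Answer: -102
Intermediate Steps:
o(L) = 36
o(-61) - (46 + 23)*2 = 36 - (46 + 23)*2 = 36 - 69*2 = 36 - 1*138 = 36 - 138 = -102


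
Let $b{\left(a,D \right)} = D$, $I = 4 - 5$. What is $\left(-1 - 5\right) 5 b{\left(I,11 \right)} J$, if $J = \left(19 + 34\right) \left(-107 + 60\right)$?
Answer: $822030$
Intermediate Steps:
$I = -1$ ($I = 4 - 5 = -1$)
$J = -2491$ ($J = 53 \left(-47\right) = -2491$)
$\left(-1 - 5\right) 5 b{\left(I,11 \right)} J = \left(-1 - 5\right) 5 \cdot 11 \left(-2491\right) = \left(-6\right) 5 \cdot 11 \left(-2491\right) = \left(-30\right) 11 \left(-2491\right) = \left(-330\right) \left(-2491\right) = 822030$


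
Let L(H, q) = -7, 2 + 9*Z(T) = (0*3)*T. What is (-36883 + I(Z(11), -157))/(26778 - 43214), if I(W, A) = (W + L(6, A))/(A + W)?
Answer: 2609469/1162847 ≈ 2.2440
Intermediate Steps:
Z(T) = -2/9 (Z(T) = -2/9 + ((0*3)*T)/9 = -2/9 + (0*T)/9 = -2/9 + (⅑)*0 = -2/9 + 0 = -2/9)
I(W, A) = (-7 + W)/(A + W) (I(W, A) = (W - 7)/(A + W) = (-7 + W)/(A + W))
(-36883 + I(Z(11), -157))/(26778 - 43214) = (-36883 + (-7 - 2/9)/(-157 - 2/9))/(26778 - 43214) = (-36883 - 65/9/(-1415/9))/(-16436) = (-36883 - 9/1415*(-65/9))*(-1/16436) = (-36883 + 13/283)*(-1/16436) = -10437876/283*(-1/16436) = 2609469/1162847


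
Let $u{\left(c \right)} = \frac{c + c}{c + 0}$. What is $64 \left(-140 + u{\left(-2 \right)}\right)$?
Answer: $-8832$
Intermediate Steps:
$u{\left(c \right)} = 2$ ($u{\left(c \right)} = \frac{2 c}{c} = 2$)
$64 \left(-140 + u{\left(-2 \right)}\right) = 64 \left(-140 + 2\right) = 64 \left(-138\right) = -8832$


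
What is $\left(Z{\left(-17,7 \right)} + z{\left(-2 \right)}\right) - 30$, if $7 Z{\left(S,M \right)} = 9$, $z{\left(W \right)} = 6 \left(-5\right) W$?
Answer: $\frac{219}{7} \approx 31.286$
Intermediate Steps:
$z{\left(W \right)} = - 30 W$
$Z{\left(S,M \right)} = \frac{9}{7}$ ($Z{\left(S,M \right)} = \frac{1}{7} \cdot 9 = \frac{9}{7}$)
$\left(Z{\left(-17,7 \right)} + z{\left(-2 \right)}\right) - 30 = \left(\frac{9}{7} - -60\right) - 30 = \left(\frac{9}{7} + 60\right) - 30 = \frac{429}{7} - 30 = \frac{219}{7}$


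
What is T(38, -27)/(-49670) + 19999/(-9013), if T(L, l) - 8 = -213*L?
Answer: -460235606/223837855 ≈ -2.0561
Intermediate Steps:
T(L, l) = 8 - 213*L
T(38, -27)/(-49670) + 19999/(-9013) = (8 - 213*38)/(-49670) + 19999/(-9013) = (8 - 8094)*(-1/49670) + 19999*(-1/9013) = -8086*(-1/49670) - 19999/9013 = 4043/24835 - 19999/9013 = -460235606/223837855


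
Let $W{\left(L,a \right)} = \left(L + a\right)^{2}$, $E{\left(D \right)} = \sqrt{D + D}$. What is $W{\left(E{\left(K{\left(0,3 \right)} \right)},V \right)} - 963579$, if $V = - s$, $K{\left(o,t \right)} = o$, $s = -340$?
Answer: $-847979$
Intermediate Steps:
$V = 340$ ($V = \left(-1\right) \left(-340\right) = 340$)
$E{\left(D \right)} = \sqrt{2} \sqrt{D}$ ($E{\left(D \right)} = \sqrt{2 D} = \sqrt{2} \sqrt{D}$)
$W{\left(E{\left(K{\left(0,3 \right)} \right)},V \right)} - 963579 = \left(\sqrt{2} \sqrt{0} + 340\right)^{2} - 963579 = \left(\sqrt{2} \cdot 0 + 340\right)^{2} - 963579 = \left(0 + 340\right)^{2} - 963579 = 340^{2} - 963579 = 115600 - 963579 = -847979$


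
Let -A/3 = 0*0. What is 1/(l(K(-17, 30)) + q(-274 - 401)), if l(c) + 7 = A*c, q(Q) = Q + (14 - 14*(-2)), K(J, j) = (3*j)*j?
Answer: -1/640 ≈ -0.0015625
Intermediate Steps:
K(J, j) = 3*j**2
A = 0 (A = -0*0 = -3*0 = 0)
q(Q) = 42 + Q (q(Q) = Q + (14 + 28) = Q + 42 = 42 + Q)
l(c) = -7 (l(c) = -7 + 0*c = -7 + 0 = -7)
1/(l(K(-17, 30)) + q(-274 - 401)) = 1/(-7 + (42 + (-274 - 401))) = 1/(-7 + (42 - 675)) = 1/(-7 - 633) = 1/(-640) = -1/640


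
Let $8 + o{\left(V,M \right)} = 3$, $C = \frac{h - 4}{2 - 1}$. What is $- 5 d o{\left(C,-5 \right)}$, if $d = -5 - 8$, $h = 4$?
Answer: $-325$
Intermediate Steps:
$C = 0$ ($C = \frac{4 - 4}{2 - 1} = \frac{0}{1} = 0 \cdot 1 = 0$)
$d = -13$
$o{\left(V,M \right)} = -5$ ($o{\left(V,M \right)} = -8 + 3 = -5$)
$- 5 d o{\left(C,-5 \right)} = \left(-5\right) \left(-13\right) \left(-5\right) = 65 \left(-5\right) = -325$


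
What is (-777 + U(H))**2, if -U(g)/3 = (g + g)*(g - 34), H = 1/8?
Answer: 578450601/1024 ≈ 5.6489e+5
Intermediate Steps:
H = 1/8 ≈ 0.12500
U(g) = -6*g*(-34 + g) (U(g) = -3*(g + g)*(g - 34) = -3*2*g*(-34 + g) = -6*g*(-34 + g))
(-777 + U(H))**2 = (-777 + 6*(1/8)*(34 - 1*1/8))**2 = (-777 + 6*(1/8)*(34 - 1/8))**2 = (-777 + 6*(1/8)*(271/8))**2 = (-777 + 813/32)**2 = (-24051/32)**2 = 578450601/1024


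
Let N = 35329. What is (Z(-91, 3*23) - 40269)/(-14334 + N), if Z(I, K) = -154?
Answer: -40423/20995 ≈ -1.9254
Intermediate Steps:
(Z(-91, 3*23) - 40269)/(-14334 + N) = (-154 - 40269)/(-14334 + 35329) = -40423/20995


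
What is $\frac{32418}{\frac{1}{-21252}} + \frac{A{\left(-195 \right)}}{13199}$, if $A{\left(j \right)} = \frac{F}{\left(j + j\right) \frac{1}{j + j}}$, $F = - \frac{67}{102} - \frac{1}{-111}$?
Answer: $- \frac{11439517186933727}{16604342} \approx -6.8895 \cdot 10^{8}$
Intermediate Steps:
$F = - \frac{815}{1258}$ ($F = \left(-67\right) \frac{1}{102} - - \frac{1}{111} = - \frac{67}{102} + \frac{1}{111} = - \frac{815}{1258} \approx -0.64785$)
$A{\left(j \right)} = - \frac{815}{1258}$ ($A{\left(j \right)} = - \frac{815}{1258 \frac{j + j}{j + j}} = - \frac{815}{1258 \frac{2 j}{2 j}} = - \frac{815}{1258 \cdot 2 j \frac{1}{2 j}} = - \frac{815}{1258 \cdot 1} = \left(- \frac{815}{1258}\right) 1 = - \frac{815}{1258}$)
$\frac{32418}{\frac{1}{-21252}} + \frac{A{\left(-195 \right)}}{13199} = \frac{32418}{\frac{1}{-21252}} - \frac{815}{1258 \cdot 13199} = \frac{32418}{- \frac{1}{21252}} - \frac{815}{16604342} = 32418 \left(-21252\right) - \frac{815}{16604342} = -688947336 - \frac{815}{16604342} = - \frac{11439517186933727}{16604342}$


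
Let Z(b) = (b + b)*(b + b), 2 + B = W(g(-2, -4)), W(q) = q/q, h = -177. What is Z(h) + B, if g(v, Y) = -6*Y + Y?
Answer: 125315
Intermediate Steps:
g(v, Y) = -5*Y
W(q) = 1
B = -1 (B = -2 + 1 = -1)
Z(b) = 4*b**2 (Z(b) = (2*b)*(2*b) = 4*b**2)
Z(h) + B = 4*(-177)**2 - 1 = 4*31329 - 1 = 125316 - 1 = 125315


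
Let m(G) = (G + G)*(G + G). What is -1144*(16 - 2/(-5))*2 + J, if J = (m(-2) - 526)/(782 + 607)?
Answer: -86867058/2315 ≈ -37524.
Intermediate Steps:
m(G) = 4*G² (m(G) = (2*G)*(2*G) = 4*G²)
J = -170/463 (J = (4*(-2)² - 526)/(782 + 607) = (4*4 - 526)/1389 = (16 - 526)*(1/1389) = -510*1/1389 = -170/463 ≈ -0.36717)
-1144*(16 - 2/(-5))*2 + J = -1144*(16 - 2/(-5))*2 - 170/463 = -1144*(16 - 2*(-⅕))*2 - 170/463 = -1144*(16 + ⅖)*2 - 170/463 = -93808*2/5 - 170/463 = -1144*164/5 - 170/463 = -187616/5 - 170/463 = -86867058/2315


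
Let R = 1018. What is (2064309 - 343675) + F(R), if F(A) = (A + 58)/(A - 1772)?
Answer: 648678480/377 ≈ 1.7206e+6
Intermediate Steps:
F(A) = (58 + A)/(-1772 + A)
(2064309 - 343675) + F(R) = (2064309 - 343675) + (58 + 1018)/(-1772 + 1018) = 1720634 + 1076/(-754) = 1720634 - 1/754*1076 = 1720634 - 538/377 = 648678480/377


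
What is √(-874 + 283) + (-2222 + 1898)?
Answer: -324 + I*√591 ≈ -324.0 + 24.31*I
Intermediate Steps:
√(-874 + 283) + (-2222 + 1898) = √(-591) - 324 = I*√591 - 324 = -324 + I*√591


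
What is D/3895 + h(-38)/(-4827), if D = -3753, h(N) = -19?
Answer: -18041726/18801165 ≈ -0.95961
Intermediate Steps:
D/3895 + h(-38)/(-4827) = -3753/3895 - 19/(-4827) = -3753*1/3895 - 19*(-1/4827) = -3753/3895 + 19/4827 = -18041726/18801165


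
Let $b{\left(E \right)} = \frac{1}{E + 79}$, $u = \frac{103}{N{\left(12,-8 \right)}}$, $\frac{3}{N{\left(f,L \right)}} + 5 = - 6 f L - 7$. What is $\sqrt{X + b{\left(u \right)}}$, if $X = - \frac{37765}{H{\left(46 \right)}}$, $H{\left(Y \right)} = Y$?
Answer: $\frac{i \sqrt{656710327118922}}{894378} \approx 28.653 i$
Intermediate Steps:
$N{\left(f,L \right)} = \frac{3}{-12 - 6 L f}$ ($N{\left(f,L \right)} = \frac{3}{-5 + \left(- 6 f L - 7\right)} = \frac{3}{-5 - \left(7 + 6 L f\right)} = \frac{3}{-12 - 6 L f}$)
$X = - \frac{37765}{46} \approx -820.98$
$u = 19364$ ($u = \frac{103}{\left(-1\right) \frac{1}{4 + 2 \left(-8\right) 12}} = \frac{103}{\left(-1\right) \frac{1}{4 - 192}} = \frac{103}{\left(-1\right) \frac{1}{-188}} = \frac{103}{\left(-1\right) \left(- \frac{1}{188}\right)} = 103 \frac{1}{\frac{1}{188}} = 103 \cdot 188 = 19364$)
$b{\left(E \right)} = \frac{1}{79 + E}$
$\sqrt{X + b{\left(u \right)}} = \sqrt{- \frac{37765}{46} + \frac{1}{79 + 19364}} = \sqrt{- \frac{37765}{46} + \frac{1}{19443}} = \sqrt{- \frac{734264849}{894378}} = \frac{i \sqrt{656710327118922}}{894378}$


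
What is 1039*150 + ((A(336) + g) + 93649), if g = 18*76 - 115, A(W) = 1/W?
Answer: 84252673/336 ≈ 2.5075e+5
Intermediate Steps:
g = 1253 (g = 1368 - 115 = 1253)
1039*150 + ((A(336) + g) + 93649) = 1039*150 + ((1/336 + 1253) + 93649) = 155850 + ((1/336 + 1253) + 93649) = 155850 + (421009/336 + 93649) = 155850 + 31887073/336 = 84252673/336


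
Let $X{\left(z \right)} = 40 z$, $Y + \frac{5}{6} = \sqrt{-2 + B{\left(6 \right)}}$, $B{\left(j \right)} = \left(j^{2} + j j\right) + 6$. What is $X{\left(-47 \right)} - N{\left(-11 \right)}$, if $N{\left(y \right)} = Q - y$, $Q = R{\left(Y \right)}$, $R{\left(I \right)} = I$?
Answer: $- \frac{11341}{6} - 2 \sqrt{19} \approx -1898.9$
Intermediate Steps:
$B{\left(j \right)} = 6 + 2 j^{2}$ ($B{\left(j \right)} = \left(j^{2} + j^{2}\right) + 6 = 2 j^{2} + 6 = 6 + 2 j^{2}$)
$Y = - \frac{5}{6} + 2 \sqrt{19}$ ($Y = - \frac{5}{6} + \sqrt{-2 + \left(6 + 2 \cdot 6^{2}\right)} = - \frac{5}{6} + \sqrt{-2 + \left(6 + 2 \cdot 36\right)} = - \frac{5}{6} + \sqrt{-2 + \left(6 + 72\right)} = - \frac{5}{6} + \sqrt{-2 + 78} = - \frac{5}{6} + \sqrt{76} = - \frac{5}{6} + 2 \sqrt{19} \approx 7.8845$)
$Q = - \frac{5}{6} + 2 \sqrt{19} \approx 7.8845$
$N{\left(y \right)} = - \frac{5}{6} - y + 2 \sqrt{19}$ ($N{\left(y \right)} = \left(- \frac{5}{6} + 2 \sqrt{19}\right) - y = - \frac{5}{6} - y + 2 \sqrt{19}$)
$X{\left(-47 \right)} - N{\left(-11 \right)} = 40 \left(-47\right) - \left(- \frac{5}{6} - -11 + 2 \sqrt{19}\right) = -1880 - \left(- \frac{5}{6} + 11 + 2 \sqrt{19}\right) = -1880 - \left(\frac{61}{6} + 2 \sqrt{19}\right) = - \frac{11341}{6} - 2 \sqrt{19}$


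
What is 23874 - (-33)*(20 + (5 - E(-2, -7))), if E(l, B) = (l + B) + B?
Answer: 25227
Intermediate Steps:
E(l, B) = l + 2*B (E(l, B) = (B + l) + B = l + 2*B)
23874 - (-33)*(20 + (5 - E(-2, -7))) = 23874 - (-33)*(20 + (5 - (-2 + 2*(-7)))) = 23874 - (-33)*(20 + (5 - (-2 - 14))) = 23874 - (-33)*(20 + (5 - 1*(-16))) = 23874 - (-33)*(20 + (5 + 16)) = 23874 - (-33)*(20 + 21) = 23874 - (-33)*41 = 23874 - 1*(-1353) = 23874 + 1353 = 25227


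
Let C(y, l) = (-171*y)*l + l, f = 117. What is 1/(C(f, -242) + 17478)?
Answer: 1/4858930 ≈ 2.0581e-7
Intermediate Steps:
C(y, l) = l - 171*l*y (C(y, l) = -171*l*y + l = l - 171*l*y)
1/(C(f, -242) + 17478) = 1/(-242*(1 - 171*117) + 17478) = 1/(-242*(1 - 20007) + 17478) = 1/(-242*(-20006) + 17478) = 1/(4841452 + 17478) = 1/4858930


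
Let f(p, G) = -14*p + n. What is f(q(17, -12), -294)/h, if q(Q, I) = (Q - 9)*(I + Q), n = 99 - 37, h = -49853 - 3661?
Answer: 83/8919 ≈ 0.0093060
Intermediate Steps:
h = -53514
n = 62
q(Q, I) = (-9 + Q)*(I + Q)
f(p, G) = 62 - 14*p (f(p, G) = -14*p + 62 = 62 - 14*p)
f(q(17, -12), -294)/h = (62 - 14*(17**2 - 9*(-12) - 9*17 - 12*17))/(-53514) = (62 - 14*(289 + 108 - 153 - 204))*(-1/53514) = (62 - 14*40)*(-1/53514) = (62 - 560)*(-1/53514) = -498*(-1/53514) = 83/8919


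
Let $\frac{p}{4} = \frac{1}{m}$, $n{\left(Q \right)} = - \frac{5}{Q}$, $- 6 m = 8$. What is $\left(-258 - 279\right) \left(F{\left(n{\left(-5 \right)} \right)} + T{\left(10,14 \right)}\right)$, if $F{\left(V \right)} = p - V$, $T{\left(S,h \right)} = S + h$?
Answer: $-10740$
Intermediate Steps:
$m = - \frac{4}{3}$ ($m = \left(- \frac{1}{6}\right) 8 = - \frac{4}{3} \approx -1.3333$)
$p = -3$ ($p = \frac{4}{- \frac{4}{3}} = 4 \left(- \frac{3}{4}\right) = -3$)
$F{\left(V \right)} = -3 - V$
$\left(-258 - 279\right) \left(F{\left(n{\left(-5 \right)} \right)} + T{\left(10,14 \right)}\right) = \left(-258 - 279\right) \left(\left(-3 - - \frac{5}{-5}\right) + \left(10 + 14\right)\right) = - 537 \left(\left(-3 - \left(-5\right) \left(- \frac{1}{5}\right)\right) + 24\right) = - 537 \left(\left(-3 - 1\right) + 24\right) = - 537 \left(-4 + 24\right) = \left(-537\right) 20 = -10740$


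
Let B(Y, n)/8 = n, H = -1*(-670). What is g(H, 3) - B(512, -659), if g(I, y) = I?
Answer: 5942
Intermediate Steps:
H = 670
B(Y, n) = 8*n
g(H, 3) - B(512, -659) = 670 - 8*(-659) = 670 - 1*(-5272) = 670 + 5272 = 5942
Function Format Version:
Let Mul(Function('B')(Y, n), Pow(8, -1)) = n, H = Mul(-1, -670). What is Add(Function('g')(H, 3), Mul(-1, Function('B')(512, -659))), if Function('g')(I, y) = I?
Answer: 5942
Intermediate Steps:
H = 670
Function('B')(Y, n) = Mul(8, n)
Add(Function('g')(H, 3), Mul(-1, Function('B')(512, -659))) = Add(670, Mul(-1, Mul(8, -659))) = Add(670, Mul(-1, -5272)) = Add(670, 5272) = 5942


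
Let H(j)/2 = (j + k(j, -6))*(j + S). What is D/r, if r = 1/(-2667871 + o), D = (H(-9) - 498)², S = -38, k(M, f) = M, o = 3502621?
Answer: 1190049651000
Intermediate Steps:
H(j) = 4*j*(-38 + j) (H(j) = 2*((j + j)*(j - 38)) = 2*((2*j)*(-38 + j)) = 2*(2*j*(-38 + j)) = 4*j*(-38 + j))
D = 1425636 (D = (4*(-9)*(-38 - 9) - 498)² = (4*(-9)*(-47) - 498)² = (1692 - 498)² = 1194² = 1425636)
r = 1/834750 (r = 1/(-2667871 + 3502621) = 1/834750 ≈ 1.1980e-6)
D/r = 1425636/(1/834750) = 1425636*834750 = 1190049651000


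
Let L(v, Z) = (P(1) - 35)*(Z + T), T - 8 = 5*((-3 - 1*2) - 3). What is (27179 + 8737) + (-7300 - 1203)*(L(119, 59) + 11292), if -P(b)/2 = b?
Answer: -87485463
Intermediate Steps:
P(b) = -2*b
T = -32 (T = 8 + 5*((-3 - 1*2) - 3) = 8 + 5*((-3 - 2) - 3) = 8 + 5*(-5 - 3) = 8 + 5*(-8) = 8 - 40 = -32)
L(v, Z) = 1184 - 37*Z (L(v, Z) = (-2*1 - 35)*(Z - 32) = (-2 - 35)*(-32 + Z) = -37*(-32 + Z) = 1184 - 37*Z)
(27179 + 8737) + (-7300 - 1203)*(L(119, 59) + 11292) = (27179 + 8737) + (-7300 - 1203)*((1184 - 37*59) + 11292) = 35916 - 8503*((1184 - 2183) + 11292) = 35916 - 8503*(-999 + 11292) = 35916 - 8503*10293 = 35916 - 87521379 = -87485463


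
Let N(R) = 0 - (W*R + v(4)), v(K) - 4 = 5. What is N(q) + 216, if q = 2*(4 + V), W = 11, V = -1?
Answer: 141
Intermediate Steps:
v(K) = 9 (v(K) = 4 + 5 = 9)
q = 6 (q = 2*(4 - 1) = 2*3 = 6)
N(R) = -9 - 11*R (N(R) = 0 - (11*R + 9) = 0 - (9 + 11*R) = 0 + (-9 - 11*R) = -9 - 11*R)
N(q) + 216 = (-9 - 11*6) + 216 = (-9 - 66) + 216 = -75 + 216 = 141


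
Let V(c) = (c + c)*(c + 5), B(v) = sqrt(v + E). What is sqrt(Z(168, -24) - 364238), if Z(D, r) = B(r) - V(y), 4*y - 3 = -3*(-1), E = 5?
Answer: sqrt(-1457030 + 4*I*sqrt(19))/2 ≈ 0.0036111 + 603.54*I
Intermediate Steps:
B(v) = sqrt(5 + v) (B(v) = sqrt(v + 5) = sqrt(5 + v))
y = 3/2 (y = 3/4 + (-3*(-1))/4 = 3/4 + (1/4)*3 = 3/4 + 3/4 = 3/2 ≈ 1.5000)
V(c) = 2*c*(5 + c) (V(c) = (2*c)*(5 + c) = 2*c*(5 + c))
Z(D, r) = -39/2 + sqrt(5 + r) (Z(D, r) = sqrt(5 + r) - 2*3*(5 + 3/2)/2 = sqrt(5 + r) - 2*3*13/(2*2) = sqrt(5 + r) - 1*39/2 = sqrt(5 + r) - 39/2 = -39/2 + sqrt(5 + r))
sqrt(Z(168, -24) - 364238) = sqrt((-39/2 + sqrt(5 - 24)) - 364238) = sqrt((-39/2 + sqrt(-19)) - 364238) = sqrt((-39/2 + I*sqrt(19)) - 364238) = sqrt(-728515/2 + I*sqrt(19))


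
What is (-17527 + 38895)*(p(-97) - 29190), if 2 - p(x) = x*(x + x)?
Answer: -1025792208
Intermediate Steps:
p(x) = 2 - 2*x² (p(x) = 2 - x*(x + x) = 2 - x*2*x = 2 - 2*x²)
(-17527 + 38895)*(p(-97) - 29190) = (-17527 + 38895)*((2 - 2*(-97)²) - 29190) = 21368*((2 - 2*9409) - 29190) = 21368*((2 - 18818) - 29190) = 21368*(-18816 - 29190) = 21368*(-48006) = -1025792208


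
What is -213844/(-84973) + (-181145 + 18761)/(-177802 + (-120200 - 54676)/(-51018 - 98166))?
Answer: 644224945188028/187826009397943 ≈ 3.4299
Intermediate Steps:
-213844/(-84973) + (-181145 + 18761)/(-177802 + (-120200 - 54676)/(-51018 - 98166)) = -213844*(-1/84973) - 162384/(-177802 - 174876/(-149184)) = 213844/84973 - 162384/(-177802 - 174876*(-1/149184)) = 213844/84973 - 162384/(-177802 + 14573/12432) = 213844/84973 - 162384/(-2210419891/12432) = 213844/84973 - 162384*(-12432/2210419891) = 213844/84973 + 2018757888/2210419891 = 644224945188028/187826009397943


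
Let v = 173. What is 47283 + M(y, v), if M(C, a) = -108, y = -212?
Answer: 47175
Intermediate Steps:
47283 + M(y, v) = 47283 - 108 = 47175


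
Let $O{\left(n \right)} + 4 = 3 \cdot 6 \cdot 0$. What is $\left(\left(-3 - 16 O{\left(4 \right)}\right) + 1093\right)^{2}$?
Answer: $1331716$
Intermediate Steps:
$O{\left(n \right)} = -4$ ($O{\left(n \right)} = -4 + 3 \cdot 6 \cdot 0 = -4 + 18 \cdot 0 = -4 + 0 = -4$)
$\left(\left(-3 - 16 O{\left(4 \right)}\right) + 1093\right)^{2} = \left(\left(-3 - -64\right) + 1093\right)^{2} = \left(\left(-3 + 64\right) + 1093\right)^{2} = \left(61 + 1093\right)^{2} = 1154^{2} = 1331716$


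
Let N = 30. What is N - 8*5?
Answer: -10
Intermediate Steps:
N - 8*5 = 30 - 8*5 = 30 - 40 = -10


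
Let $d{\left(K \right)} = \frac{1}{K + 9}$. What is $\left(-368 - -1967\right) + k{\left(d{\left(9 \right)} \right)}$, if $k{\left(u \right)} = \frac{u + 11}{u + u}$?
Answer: $\frac{3397}{2} \approx 1698.5$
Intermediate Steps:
$d{\left(K \right)} = \frac{1}{9 + K}$
$k{\left(u \right)} = \frac{11 + u}{2 u}$
$\left(-368 - -1967\right) + k{\left(d{\left(9 \right)} \right)} = \left(-368 - -1967\right) + \frac{11 + \frac{1}{9 + 9}}{2 \frac{1}{9 + 9}} = \left(-368 + 1967\right) + \frac{11 + \frac{1}{18}}{2 \cdot \frac{1}{18}} = 1599 + \frac{\frac{1}{\frac{1}{18}} \left(11 + \frac{1}{18}\right)}{2} = 1599 + \frac{1}{2} \cdot 18 \cdot \frac{199}{18} = 1599 + \frac{199}{2} = \frac{3397}{2}$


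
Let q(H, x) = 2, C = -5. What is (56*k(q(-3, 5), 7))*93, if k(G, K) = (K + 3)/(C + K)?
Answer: 26040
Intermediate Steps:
k(G, K) = (3 + K)/(-5 + K) (k(G, K) = (K + 3)/(-5 + K) = (3 + K)/(-5 + K))
(56*k(q(-3, 5), 7))*93 = (56*((3 + 7)/(-5 + 7)))*93 = (56*(10/2))*93 = (56*((½)*10))*93 = (56*5)*93 = 280*93 = 26040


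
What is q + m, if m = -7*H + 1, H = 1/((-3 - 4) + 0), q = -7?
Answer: -5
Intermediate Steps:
H = -⅐ (H = 1/(-7 + 0) = 1/(-7) = -⅐ ≈ -0.14286)
m = 2 (m = -7*(-⅐) + 1 = 1 + 1 = 2)
q + m = -7 + 2 = -5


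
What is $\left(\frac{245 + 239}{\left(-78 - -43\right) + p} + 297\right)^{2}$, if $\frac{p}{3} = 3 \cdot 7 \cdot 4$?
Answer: $\frac{4216294489}{47089} \approx 89539.0$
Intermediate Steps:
$p = 252$ ($p = 3 \cdot 3 \cdot 7 \cdot 4 = 3 \cdot 21 \cdot 4 = 3 \cdot 84 = 252$)
$\left(\frac{245 + 239}{\left(-78 - -43\right) + p} + 297\right)^{2} = \left(\frac{245 + 239}{\left(-78 - -43\right) + 252} + 297\right)^{2} = \left(\frac{484}{\left(-78 + 43\right) + 252} + 297\right)^{2} = \left(\frac{484}{-35 + 252} + 297\right)^{2} = \left(\frac{484}{217} + 297\right)^{2} = \left(\frac{64933}{217}\right)^{2} = \frac{4216294489}{47089}$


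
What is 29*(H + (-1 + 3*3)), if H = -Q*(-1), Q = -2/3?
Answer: 638/3 ≈ 212.67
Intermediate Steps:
Q = -⅔ (Q = -2*⅓ = -⅔ ≈ -0.66667)
H = -⅔ (H = -1*(-⅔)*(-1) = (⅔)*(-1) = -⅔ ≈ -0.66667)
29*(H + (-1 + 3*3)) = 29*(-⅔ + (-1 + 3*3)) = 29*(-⅔ + (-1 + 9)) = 29*(-⅔ + 8) = 29*(22/3) = 638/3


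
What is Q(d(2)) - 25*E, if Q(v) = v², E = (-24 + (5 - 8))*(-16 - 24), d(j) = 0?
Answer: -27000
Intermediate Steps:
E = 1080 (E = (-24 - 3)*(-40) = -27*(-40) = 1080)
Q(d(2)) - 25*E = 0² - 25*1080 = 0 - 27000 = -27000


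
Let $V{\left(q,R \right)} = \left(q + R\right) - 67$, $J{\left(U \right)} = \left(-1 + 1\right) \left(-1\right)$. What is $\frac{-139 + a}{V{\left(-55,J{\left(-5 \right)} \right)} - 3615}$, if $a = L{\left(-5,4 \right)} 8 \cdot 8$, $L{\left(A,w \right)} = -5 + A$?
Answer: $\frac{779}{3737} \approx 0.20846$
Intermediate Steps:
$J{\left(U \right)} = 0$ ($J{\left(U \right)} = 0 \left(-1\right) = 0$)
$V{\left(q,R \right)} = -67 + R + q$ ($V{\left(q,R \right)} = \left(R + q\right) - 67 = -67 + R + q$)
$a = -640$ ($a = \left(-5 - 5\right) 8 \cdot 8 = \left(-10\right) 8 \cdot 8 = \left(-80\right) 8 = -640$)
$\frac{-139 + a}{V{\left(-55,J{\left(-5 \right)} \right)} - 3615} = \frac{-139 - 640}{\left(-67 + 0 - 55\right) - 3615} = - \frac{779}{-122 - 3615} = - \frac{779}{-3737} = \left(-779\right) \left(- \frac{1}{3737}\right) = \frac{779}{3737}$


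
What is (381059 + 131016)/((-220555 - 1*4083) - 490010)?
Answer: -512075/714648 ≈ -0.71654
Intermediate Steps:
(381059 + 131016)/((-220555 - 1*4083) - 490010) = 512075/((-220555 - 4083) - 490010) = 512075/(-224638 - 490010) = 512075/(-714648) = 512075*(-1/714648) = -512075/714648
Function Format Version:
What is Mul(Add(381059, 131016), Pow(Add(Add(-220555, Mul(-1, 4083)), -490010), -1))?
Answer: Rational(-512075, 714648) ≈ -0.71654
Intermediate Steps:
Mul(Add(381059, 131016), Pow(Add(Add(-220555, Mul(-1, 4083)), -490010), -1)) = Mul(512075, Pow(Add(Add(-220555, -4083), -490010), -1)) = Mul(512075, Pow(Add(-224638, -490010), -1)) = Mul(512075, Pow(-714648, -1)) = Mul(512075, Rational(-1, 714648)) = Rational(-512075, 714648)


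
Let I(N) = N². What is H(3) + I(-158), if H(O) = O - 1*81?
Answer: 24886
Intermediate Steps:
H(O) = -81 + O (H(O) = O - 81 = -81 + O)
H(3) + I(-158) = (-81 + 3) + (-158)² = -78 + 24964 = 24886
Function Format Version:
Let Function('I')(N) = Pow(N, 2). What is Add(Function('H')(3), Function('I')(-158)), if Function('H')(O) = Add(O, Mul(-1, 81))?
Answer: 24886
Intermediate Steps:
Function('H')(O) = Add(-81, O) (Function('H')(O) = Add(O, -81) = Add(-81, O))
Add(Function('H')(3), Function('I')(-158)) = Add(Add(-81, 3), Pow(-158, 2)) = Add(-78, 24964) = 24886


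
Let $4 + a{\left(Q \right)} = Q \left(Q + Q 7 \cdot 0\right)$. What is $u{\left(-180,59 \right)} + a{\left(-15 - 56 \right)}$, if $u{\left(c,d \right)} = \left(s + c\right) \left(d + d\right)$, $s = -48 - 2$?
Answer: $-22103$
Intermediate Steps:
$a{\left(Q \right)} = -4 + Q^{2}$ ($a{\left(Q \right)} = -4 + Q \left(Q + Q 7 \cdot 0\right) = -4 + Q \left(Q + 7 Q 0\right) = -4 + Q \left(Q + 0\right) = -4 + Q Q = -4 + Q^{2}$)
$s = -50$
$u{\left(c,d \right)} = 2 d \left(-50 + c\right)$ ($u{\left(c,d \right)} = \left(-50 + c\right) \left(d + d\right) = \left(-50 + c\right) 2 d = 2 d \left(-50 + c\right)$)
$u{\left(-180,59 \right)} + a{\left(-15 - 56 \right)} = 2 \cdot 59 \left(-50 - 180\right) - \left(4 - \left(-15 - 56\right)^{2}\right) = 2 \cdot 59 \left(-230\right) - \left(4 - \left(-15 - 56\right)^{2}\right) = -27140 - \left(4 - \left(-71\right)^{2}\right) = -27140 + \left(-4 + 5041\right) = -27140 + 5037 = -22103$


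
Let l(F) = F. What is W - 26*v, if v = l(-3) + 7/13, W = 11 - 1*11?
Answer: 64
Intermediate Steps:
W = 0 (W = 11 - 11 = 0)
v = -32/13 (v = -3 + 7/13 = -32/13 ≈ -2.4615)
W - 26*v = 0 - 26*(-32/13) = 0 + 64 = 64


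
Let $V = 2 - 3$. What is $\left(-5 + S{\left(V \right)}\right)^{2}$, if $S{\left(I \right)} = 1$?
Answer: $16$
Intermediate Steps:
$V = -1$ ($V = 2 - 3 = -1$)
$\left(-5 + S{\left(V \right)}\right)^{2} = \left(-5 + 1\right)^{2} = \left(-4\right)^{2} = 16$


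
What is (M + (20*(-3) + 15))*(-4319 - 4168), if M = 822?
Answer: -6594399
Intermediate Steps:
(M + (20*(-3) + 15))*(-4319 - 4168) = (822 + (20*(-3) + 15))*(-4319 - 4168) = (822 + (-60 + 15))*(-8487) = (822 - 45)*(-8487) = 777*(-8487) = -6594399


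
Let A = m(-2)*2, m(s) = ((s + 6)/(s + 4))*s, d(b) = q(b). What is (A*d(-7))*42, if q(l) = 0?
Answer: 0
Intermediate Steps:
d(b) = 0
m(s) = s*(6 + s)/(4 + s) (m(s) = ((6 + s)/(4 + s))*s = s*(6 + s)/(4 + s))
A = -8 (A = -2*(6 - 2)/(4 - 2)*2 = -2*4/2*2 = -2*½*4*2 = -4*2 = -8)
(A*d(-7))*42 = -8*0*42 = 0*42 = 0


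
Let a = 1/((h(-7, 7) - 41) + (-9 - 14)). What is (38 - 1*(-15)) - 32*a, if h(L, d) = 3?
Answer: 3265/61 ≈ 53.525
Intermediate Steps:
a = -1/61 (a = 1/((3 - 41) + (-9 - 14)) = 1/(-38 - 23) = 1/(-61) = -1/61 ≈ -0.016393)
(38 - 1*(-15)) - 32*a = (38 - 1*(-15)) - 32*(-1/61) = (38 + 15) + 32/61 = 53 + 32/61 = 3265/61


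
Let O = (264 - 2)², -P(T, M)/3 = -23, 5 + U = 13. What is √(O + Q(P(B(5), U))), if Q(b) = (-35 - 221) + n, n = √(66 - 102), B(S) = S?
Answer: √(68388 + 6*I) ≈ 261.51 + 0.011*I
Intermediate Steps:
U = 8 (U = -5 + 13 = 8)
P(T, M) = 69 (P(T, M) = -3*(-23) = 69)
n = 6*I (n = √(-36) = 6*I ≈ 6.0*I)
O = 68644 (O = 262² = 68644)
Q(b) = -256 + 6*I (Q(b) = (-35 - 221) + 6*I = -256 + 6*I)
√(O + Q(P(B(5), U))) = √(68644 + (-256 + 6*I)) = √(68388 + 6*I)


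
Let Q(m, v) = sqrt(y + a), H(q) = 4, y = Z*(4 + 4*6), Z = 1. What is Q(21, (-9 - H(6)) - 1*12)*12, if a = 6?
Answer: 12*sqrt(34) ≈ 69.971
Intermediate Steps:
y = 28 (y = 1*(4 + 4*6) = 1*(4 + 24) = 1*28 = 28)
Q(m, v) = sqrt(34) (Q(m, v) = sqrt(28 + 6) = sqrt(34))
Q(21, (-9 - H(6)) - 1*12)*12 = sqrt(34)*12 = 12*sqrt(34)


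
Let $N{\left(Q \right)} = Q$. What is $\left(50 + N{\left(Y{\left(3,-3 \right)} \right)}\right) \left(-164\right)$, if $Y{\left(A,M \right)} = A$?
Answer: $-8692$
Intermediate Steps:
$\left(50 + N{\left(Y{\left(3,-3 \right)} \right)}\right) \left(-164\right) = \left(50 + 3\right) \left(-164\right) = 53 \left(-164\right) = -8692$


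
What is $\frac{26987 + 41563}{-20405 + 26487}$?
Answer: $\frac{34275}{3041} \approx 11.271$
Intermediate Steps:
$\frac{26987 + 41563}{-20405 + 26487} = \frac{68550}{6082} = 68550 \cdot \frac{1}{6082} = \frac{34275}{3041}$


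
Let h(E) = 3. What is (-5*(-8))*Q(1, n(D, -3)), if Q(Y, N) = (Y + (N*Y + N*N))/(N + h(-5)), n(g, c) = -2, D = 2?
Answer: 120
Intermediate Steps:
Q(Y, N) = (Y + N² + N*Y)/(3 + N) (Q(Y, N) = (Y + (N*Y + N*N))/(N + 3) = (Y + (N*Y + N²))/(3 + N) = (Y + (N² + N*Y))/(3 + N) = (Y + N² + N*Y)/(3 + N))
(-5*(-8))*Q(1, n(D, -3)) = (-5*(-8))*((1 + (-2)² - 2*1)/(3 - 2)) = 40*((1 + 4 - 2)/1) = 40*(1*3) = 40*3 = 120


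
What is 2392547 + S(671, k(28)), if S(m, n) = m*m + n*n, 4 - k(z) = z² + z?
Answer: 3495652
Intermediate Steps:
k(z) = 4 - z - z² (k(z) = 4 - (z² + z) = 4 - (z + z²) = 4 + (-z - z²) = 4 - z - z²)
S(m, n) = m² + n²
2392547 + S(671, k(28)) = 2392547 + (671² + (4 - 1*28 - 1*28²)²) = 2392547 + (450241 + (4 - 28 - 1*784)²) = 2392547 + (450241 + (4 - 28 - 784)²) = 2392547 + (450241 + (-808)²) = 2392547 + (450241 + 652864) = 2392547 + 1103105 = 3495652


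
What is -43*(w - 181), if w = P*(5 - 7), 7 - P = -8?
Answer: 9073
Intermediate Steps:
P = 15 (P = 7 - 1*(-8) = 7 + 8 = 15)
w = -30 (w = 15*(5 - 7) = 15*(-2) = -30)
-43*(w - 181) = -43*(-30 - 181) = -43*(-211) = 9073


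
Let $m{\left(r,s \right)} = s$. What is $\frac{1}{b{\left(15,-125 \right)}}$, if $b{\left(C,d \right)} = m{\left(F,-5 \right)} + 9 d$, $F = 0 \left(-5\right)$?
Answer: $- \frac{1}{1130} \approx -0.00088496$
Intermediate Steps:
$F = 0$
$b{\left(C,d \right)} = -5 + 9 d$
$\frac{1}{b{\left(15,-125 \right)}} = \frac{1}{-5 + 9 \left(-125\right)} = \frac{1}{-5 - 1125} = \frac{1}{-1130} = - \frac{1}{1130}$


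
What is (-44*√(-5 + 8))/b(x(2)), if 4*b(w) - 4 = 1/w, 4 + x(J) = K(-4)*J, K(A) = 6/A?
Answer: -1232*√3/27 ≈ -79.033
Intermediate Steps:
x(J) = -4 - 3*J/2 (x(J) = -4 + (6/(-4))*J = -4 + (6*(-¼))*J = -4 - 3*J/2)
b(w) = 1 + 1/(4*w)
(-44*√(-5 + 8))/b(x(2)) = (-44*√(-5 + 8))/(((¼ + (-4 - 3/2*2))/(-4 - 3/2*2))) = (-44*√3)/(((¼ + (-4 - 3))/(-4 - 3))) = (-44*√3)/(((¼ - 7)/(-7))) = (-44*√3)/((-⅐*(-27/4))) = (-44*√3)/(27/28) = -44*√3*(28/27) = -1232*√3/27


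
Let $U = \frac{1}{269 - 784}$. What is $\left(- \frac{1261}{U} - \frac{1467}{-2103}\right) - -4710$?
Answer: $\frac{458542114}{701} \approx 6.5413 \cdot 10^{5}$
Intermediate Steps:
$U = - \frac{1}{515}$ ($U = \frac{1}{-515} = - \frac{1}{515} \approx -0.0019417$)
$\left(- \frac{1261}{U} - \frac{1467}{-2103}\right) - -4710 = \left(- \frac{1261}{- \frac{1}{515}} - \frac{1467}{-2103}\right) - -4710 = \left(\left(-1261\right) \left(-515\right) - - \frac{489}{701}\right) + 4710 = \left(649415 + \frac{489}{701}\right) + 4710 = \frac{455240404}{701} + 4710 = \frac{458542114}{701}$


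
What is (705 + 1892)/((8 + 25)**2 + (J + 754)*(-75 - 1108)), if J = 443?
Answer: -2597/1414962 ≈ -0.0018354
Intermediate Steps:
(705 + 1892)/((8 + 25)**2 + (J + 754)*(-75 - 1108)) = (705 + 1892)/((8 + 25)**2 + (443 + 754)*(-75 - 1108)) = 2597/(33**2 + 1197*(-1183)) = 2597/(1089 - 1416051) = 2597/(-1414962) = 2597*(-1/1414962) = -2597/1414962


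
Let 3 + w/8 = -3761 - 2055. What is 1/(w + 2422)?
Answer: -1/44130 ≈ -2.2660e-5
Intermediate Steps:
w = -46552 (w = -24 + 8*(-3761 - 2055) = -24 + 8*(-5816) = -24 - 46528 = -46552)
1/(w + 2422) = 1/(-46552 + 2422) = 1/(-44130) = -1/44130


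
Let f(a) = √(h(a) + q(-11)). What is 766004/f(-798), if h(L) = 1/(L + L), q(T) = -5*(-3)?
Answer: 1532008*√9551661/23939 ≈ 1.9779e+5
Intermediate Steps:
q(T) = 15
h(L) = 1/(2*L)
f(a) = √(15 + 1/(2*a)) (f(a) = √(1/(2*a) + 15) = √(15 + 1/(2*a)))
766004/f(-798) = 766004/((√(60 + 2/(-798))/2)) = 766004/((√(60 + 2*(-1/798))/2)) = 766004/((√(60 - 1/399)/2)) = 766004/((√(23939/399)/2)) = 766004/(((√9551661/399)/2)) = 766004/((√9551661/798)) = 766004*(2*√9551661/23939) = 1532008*√9551661/23939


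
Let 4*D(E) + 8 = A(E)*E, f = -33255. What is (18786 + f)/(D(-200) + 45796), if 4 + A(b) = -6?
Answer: -14469/46294 ≈ -0.31255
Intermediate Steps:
A(b) = -10 (A(b) = -4 - 6 = -10)
D(E) = -2 - 5*E/2 (D(E) = -2 + (-10*E)/4 = -2 - 5*E/2)
(18786 + f)/(D(-200) + 45796) = (18786 - 33255)/((-2 - 5/2*(-200)) + 45796) = -14469/((-2 + 500) + 45796) = -14469/(498 + 45796) = -14469/46294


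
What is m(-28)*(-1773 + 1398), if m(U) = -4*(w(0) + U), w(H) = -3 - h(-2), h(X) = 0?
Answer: -46500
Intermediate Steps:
w(H) = -3 (w(H) = -3 - 1*0 = -3 + 0 = -3)
m(U) = 12 - 4*U (m(U) = -4*(-3 + U) = 12 - 4*U)
m(-28)*(-1773 + 1398) = (12 - 4*(-28))*(-1773 + 1398) = (12 + 112)*(-375) = 124*(-375) = -46500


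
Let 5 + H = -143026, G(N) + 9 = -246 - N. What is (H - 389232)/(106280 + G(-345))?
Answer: -532263/106370 ≈ -5.0039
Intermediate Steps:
G(N) = -255 - N (G(N) = -9 + (-246 - N) = -255 - N)
H = -143031 (H = -5 - 143026 = -143031)
(H - 389232)/(106280 + G(-345)) = (-143031 - 389232)/(106280 + (-255 - 1*(-345))) = -532263/(106280 + (-255 + 345)) = -532263/(106280 + 90) = -532263/106370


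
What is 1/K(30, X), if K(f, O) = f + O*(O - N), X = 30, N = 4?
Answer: 1/810 ≈ 0.0012346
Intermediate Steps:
K(f, O) = f + O*(-4 + O) (K(f, O) = f + O*(O - 1*4) = f + O*(O - 4) = f + O*(-4 + O))
1/K(30, X) = 1/(30 + 30² - 4*30) = 1/(30 + 900 - 120) = 1/810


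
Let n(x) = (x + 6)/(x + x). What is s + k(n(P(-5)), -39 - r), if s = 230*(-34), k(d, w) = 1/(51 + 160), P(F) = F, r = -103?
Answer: -1650019/211 ≈ -7820.0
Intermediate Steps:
n(x) = (6 + x)/(2*x) (n(x) = (6 + x)/((2*x)) = (6 + x)*(1/(2*x)) = (6 + x)/(2*x))
k(d, w) = 1/211
s = -7820
s + k(n(P(-5)), -39 - r) = -7820 + 1/211 = -1650019/211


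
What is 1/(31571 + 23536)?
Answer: 1/55107 ≈ 1.8147e-5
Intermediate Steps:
1/(31571 + 23536) = 1/55107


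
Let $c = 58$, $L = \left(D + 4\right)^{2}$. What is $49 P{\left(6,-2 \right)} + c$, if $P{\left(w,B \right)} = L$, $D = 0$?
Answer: $842$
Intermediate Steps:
$L = 16$ ($L = \left(0 + 4\right)^{2} = 4^{2} = 16$)
$P{\left(w,B \right)} = 16$
$49 P{\left(6,-2 \right)} + c = 49 \cdot 16 + 58 = 784 + 58 = 842$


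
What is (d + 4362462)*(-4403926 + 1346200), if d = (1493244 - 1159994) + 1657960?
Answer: -19427788069872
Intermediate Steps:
d = 1991210 (d = 333250 + 1657960 = 1991210)
(d + 4362462)*(-4403926 + 1346200) = (1991210 + 4362462)*(-4403926 + 1346200) = 6353672*(-3057726) = -19427788069872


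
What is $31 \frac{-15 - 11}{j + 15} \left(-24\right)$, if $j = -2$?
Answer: $1488$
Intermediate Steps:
$31 \frac{-15 - 11}{j + 15} \left(-24\right) = 31 \frac{-15 - 11}{-2 + 15} \left(-24\right) = 31 \left(- \frac{26}{13}\right) \left(-24\right) = 31 \left(\left(-26\right) \frac{1}{13}\right) \left(-24\right) = 31 \left(-2\right) \left(-24\right) = \left(-62\right) \left(-24\right) = 1488$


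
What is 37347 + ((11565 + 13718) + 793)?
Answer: 63423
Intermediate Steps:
37347 + ((11565 + 13718) + 793) = 37347 + (25283 + 793) = 37347 + 26076 = 63423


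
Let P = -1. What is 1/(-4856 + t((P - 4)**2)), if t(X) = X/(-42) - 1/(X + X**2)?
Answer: -6825/33146273 ≈ -0.00020591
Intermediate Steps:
t(X) = -1/(X + X**2) - X/42 (t(X) = X*(-1/42) - 1/(X + X**2) = -X/42 - 1/(X + X**2) = -1/(X + X**2) - X/42)
1/(-4856 + t((P - 4)**2)) = 1/(-4856 + (-42 - ((-1 - 4)**2)**2 - ((-1 - 4)**2)**3)/(42*((-1 - 4)**2)*(1 + (-1 - 4)**2))) = 1/(-4856 + (-42 - ((-5)**2)**2 - ((-5)**2)**3)/(42*((-5)**2)*(1 + (-5)**2))) = 1/(-4856 + (1/42)*(-42 - 1*25**2 - 1*25**3)/(25*(1 + 25))) = 1/(-4856 + (1/42)*(1/25)*(-42 - 1*625 - 1*15625)/26) = 1/(-4856 + (1/42)*(1/25)*(1/26)*(-42 - 625 - 15625)) = 1/(-4856 + (1/42)*(1/25)*(1/26)*(-16292)) = 1/(-4856 - 4073/6825) = 1/(-33146273/6825) = -6825/33146273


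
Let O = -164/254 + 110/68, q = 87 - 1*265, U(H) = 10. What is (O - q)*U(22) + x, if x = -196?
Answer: 3440841/2159 ≈ 1593.7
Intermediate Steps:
q = -178 (q = 87 - 265 = -178)
O = 4197/4318 (O = -164*1/254 + 110*(1/68) = -82/127 + 55/34 = 4197/4318 ≈ 0.97198)
(O - q)*U(22) + x = (4197/4318 - 1*(-178))*10 - 196 = (4197/4318 + 178)*10 - 196 = (772801/4318)*10 - 196 = 3864005/2159 - 196 = 3440841/2159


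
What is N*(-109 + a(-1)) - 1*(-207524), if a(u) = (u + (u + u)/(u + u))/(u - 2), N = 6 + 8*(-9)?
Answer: 214718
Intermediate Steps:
N = -66 (N = 6 - 72 = -66)
a(u) = (1 + u)/(-2 + u) (a(u) = (u + (2*u)/((2*u)))/(-2 + u) = (u + (2*u)*(1/(2*u)))/(-2 + u) = (u + 1)/(-2 + u) = (1 + u)/(-2 + u))
N*(-109 + a(-1)) - 1*(-207524) = -66*(-109 + (1 - 1)/(-2 - 1)) - 1*(-207524) = -66*(-109 + 0/(-3)) + 207524 = -66*(-109 - 1/3*0) + 207524 = -66*(-109 + 0) + 207524 = -66*(-109) + 207524 = 7194 + 207524 = 214718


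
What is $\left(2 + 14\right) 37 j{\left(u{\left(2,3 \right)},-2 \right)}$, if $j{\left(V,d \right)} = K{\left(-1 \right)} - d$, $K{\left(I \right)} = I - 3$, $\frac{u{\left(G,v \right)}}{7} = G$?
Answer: $-1184$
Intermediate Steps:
$u{\left(G,v \right)} = 7 G$
$K{\left(I \right)} = -3 + I$ ($K{\left(I \right)} = I - 3 = -3 + I$)
$j{\left(V,d \right)} = -4 - d$ ($j{\left(V,d \right)} = \left(-3 - 1\right) - d = -4 - d$)
$\left(2 + 14\right) 37 j{\left(u{\left(2,3 \right)},-2 \right)} = \left(2 + 14\right) 37 \left(-4 - -2\right) = 16 \cdot 37 \left(-4 + 2\right) = 592 \left(-2\right) = -1184$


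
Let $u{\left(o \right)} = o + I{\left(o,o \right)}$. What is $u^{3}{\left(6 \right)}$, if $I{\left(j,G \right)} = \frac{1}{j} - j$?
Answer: $\frac{1}{216} \approx 0.0046296$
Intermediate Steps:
$u{\left(o \right)} = \frac{1}{o}$ ($u{\left(o \right)} = o - \left(o - \frac{1}{o}\right) = \frac{1}{o}$)
$u^{3}{\left(6 \right)} = \left(\frac{1}{6}\right)^{3} = \frac{1}{216}$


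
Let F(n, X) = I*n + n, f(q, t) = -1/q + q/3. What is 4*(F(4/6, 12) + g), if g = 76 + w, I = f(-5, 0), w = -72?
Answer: 664/45 ≈ 14.756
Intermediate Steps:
f(q, t) = -1/q + q/3 (f(q, t) = -1/q + q*(⅓) = -1/q + q/3)
I = -22/15 (I = -1/(-5) + (⅓)*(-5) = -1*(-⅕) - 5/3 = ⅕ - 5/3 = -22/15 ≈ -1.4667)
F(n, X) = -7*n/15 (F(n, X) = -22*n/15 + n = -7*n/15)
g = 4 (g = 76 - 72 = 4)
4*(F(4/6, 12) + g) = 4*(-28/(15*6) + 4) = 4*(-7/15*⅔ + 4) = 4*(-14/45 + 4) = 4*(166/45) = 664/45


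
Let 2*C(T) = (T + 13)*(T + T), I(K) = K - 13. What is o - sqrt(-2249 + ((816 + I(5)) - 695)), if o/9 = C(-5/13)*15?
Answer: -110700/169 - 2*I*sqrt(534) ≈ -655.03 - 46.217*I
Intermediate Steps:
I(K) = -13 + K
C(T) = T*(13 + T) (C(T) = ((T + 13)*(T + T))/2 = ((13 + T)*(2*T))/2 = (2*T*(13 + T))/2 = T*(13 + T))
o = -110700/169 (o = 9*(((-5/13)*(13 - 5/13))*15) = 9*(((-5*1/13)*(13 - 5*1/13))*15) = 9*(-5*(13 - 5/13)/13*15) = 9*(-5/13*164/13*15) = 9*(-820/169*15) = 9*(-12300/169) = -110700/169 ≈ -655.03)
o - sqrt(-2249 + ((816 + I(5)) - 695)) = -110700/169 - sqrt(-2249 + ((816 + (-13 + 5)) - 695)) = -110700/169 - sqrt(-2249 + ((816 - 8) - 695)) = -110700/169 - sqrt(-2249 + (808 - 695)) = -110700/169 - sqrt(-2249 + 113) = -110700/169 - sqrt(-2136) = -110700/169 - 2*I*sqrt(534)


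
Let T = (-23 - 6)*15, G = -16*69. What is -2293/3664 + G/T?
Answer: 1015867/531280 ≈ 1.9121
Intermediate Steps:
G = -1104
T = -435 (T = -29*15 = -435)
-2293/3664 + G/T = -2293/3664 - 1104/(-435) = -2293*1/3664 - 1104*(-1/435) = -2293/3664 + 368/145 = 1015867/531280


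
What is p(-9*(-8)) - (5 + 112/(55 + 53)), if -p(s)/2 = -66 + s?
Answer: -487/27 ≈ -18.037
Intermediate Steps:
p(s) = 132 - 2*s (p(s) = -2*(-66 + s) = 132 - 2*s)
p(-9*(-8)) - (5 + 112/(55 + 53)) = (132 - (-18)*(-8)) - (5 + 112/(55 + 53)) = (132 - 2*72) - (5 + 112/108) = (132 - 144) - (5 + 112*(1/108)) = -12 - (5 + 28/27) = -12 - 1*163/27 = -12 - 163/27 = -487/27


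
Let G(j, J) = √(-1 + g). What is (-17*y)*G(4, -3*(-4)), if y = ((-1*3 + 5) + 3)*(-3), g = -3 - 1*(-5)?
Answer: 255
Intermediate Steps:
g = 2 (g = -3 + 5 = 2)
G(j, J) = 1 (G(j, J) = √(-1 + 2) = √1 = 1)
y = -15 (y = ((-3 + 5) + 3)*(-3) = (2 + 3)*(-3) = 5*(-3) = -15)
(-17*y)*G(4, -3*(-4)) = -17*(-15)*1 = 255*1 = 255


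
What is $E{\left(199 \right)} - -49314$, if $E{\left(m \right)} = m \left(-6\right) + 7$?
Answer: $48127$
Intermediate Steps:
$E{\left(m \right)} = 7 - 6 m$ ($E{\left(m \right)} = - 6 m + 7 = 7 - 6 m$)
$E{\left(199 \right)} - -49314 = \left(7 - 1194\right) - -49314 = \left(7 - 1194\right) + 49314 = -1187 + 49314 = 48127$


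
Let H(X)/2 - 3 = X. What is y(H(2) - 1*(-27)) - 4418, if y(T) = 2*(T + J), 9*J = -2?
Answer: -39100/9 ≈ -4344.4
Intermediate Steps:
J = -2/9 (J = (⅑)*(-2) = -2/9 ≈ -0.22222)
H(X) = 6 + 2*X
y(T) = -4/9 + 2*T (y(T) = 2*(T - 2/9) = 2*(-2/9 + T) = -4/9 + 2*T)
y(H(2) - 1*(-27)) - 4418 = (-4/9 + 2*((6 + 2*2) - 1*(-27))) - 4418 = (-4/9 + 2*((6 + 4) + 27)) - 4418 = (-4/9 + 2*(10 + 27)) - 4418 = (-4/9 + 2*37) - 4418 = (-4/9 + 74) - 4418 = 662/9 - 4418 = -39100/9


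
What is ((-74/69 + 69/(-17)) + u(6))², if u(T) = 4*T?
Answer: 489869689/1375929 ≈ 356.03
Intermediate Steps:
((-74/69 + 69/(-17)) + u(6))² = ((-74/69 + 69/(-17)) + 4*6)² = ((-74*1/69 + 69*(-1/17)) + 24)² = ((-74/69 - 69/17) + 24)² = (-6019/1173 + 24)² = (22133/1173)² = 489869689/1375929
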